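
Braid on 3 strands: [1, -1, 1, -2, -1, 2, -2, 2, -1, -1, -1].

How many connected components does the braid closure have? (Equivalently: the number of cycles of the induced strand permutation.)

Track the strand permutation on 3 strands, starting from identity.
  step 1: s1 swaps positions 1,2 -> [2 1 3]
  step 2: s1^-1 swaps positions 1,2 -> [1 2 3]
  step 3: s1 swaps positions 1,2 -> [2 1 3]
  step 4: s2^-1 swaps positions 2,3 -> [2 3 1]
  step 5: s1^-1 swaps positions 1,2 -> [3 2 1]
  step 6: s2 swaps positions 2,3 -> [3 1 2]
  step 7: s2^-1 swaps positions 2,3 -> [3 2 1]
  step 8: s2 swaps positions 2,3 -> [3 1 2]
  step 9: s1^-1 swaps positions 1,2 -> [1 3 2]
  step 10: s1^-1 swaps positions 1,2 -> [3 1 2]
  step 11: s1^-1 swaps positions 1,2 -> [1 3 2]
Final permutation (position -> original strand): [1 3 2]
Closure components = cycle count of this permutation = 2.

Answer: 2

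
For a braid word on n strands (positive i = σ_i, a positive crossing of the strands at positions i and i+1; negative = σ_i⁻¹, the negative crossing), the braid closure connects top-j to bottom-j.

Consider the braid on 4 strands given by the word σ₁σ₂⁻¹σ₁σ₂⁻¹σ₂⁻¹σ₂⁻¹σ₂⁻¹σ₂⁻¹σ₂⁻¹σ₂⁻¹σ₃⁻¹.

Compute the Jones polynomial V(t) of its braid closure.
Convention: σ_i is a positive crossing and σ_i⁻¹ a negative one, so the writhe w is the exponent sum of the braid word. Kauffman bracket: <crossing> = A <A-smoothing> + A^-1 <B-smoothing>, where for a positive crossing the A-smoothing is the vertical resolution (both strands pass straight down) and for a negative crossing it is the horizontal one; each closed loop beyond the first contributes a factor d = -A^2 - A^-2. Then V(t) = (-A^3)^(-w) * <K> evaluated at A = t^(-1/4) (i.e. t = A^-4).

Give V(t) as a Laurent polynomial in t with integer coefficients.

The presented braid s1 s2^-1 s1 s2^-1 s2^-1 s2^-1 s2^-1 s2^-1 s2^-1 s2^-1 s3^-1 on 4 strands reduces by inverse Markov moves (closure unchanged at each step):
  Destabilize: the word has the form β·s3^-1 where s3^-1 occurs only as the final letter (β ∈ B_3); drop it and the last strand → 3 strands.
Reduced to β = s1 s2^-1 s1 s2^-1 s2^-1 s2^-1 s2^-1 s2^-1 s2^-1 s2^-1 on 3 strands, 10 crossings.
Compute on β:
Braid: s1 s2^-1 s1 s2^-1 s2^-1 s2^-1 s2^-1 s2^-1 s2^-1 s2^-1 on 3 strands, 10 crossings.
Writhe w = (#positive) - (#negative) = 2 - 8 = -6.
State-sum expansion of <K>. There are 2^10 = 1024 states.
Each crossing splits two ways (0=vertical, 1=horizontal). The state's weight is A^(#A-smoothings - #B-smoothings) * d^(loops - 1).
Tabulate the states by total A-exponent and number of loops L (A-exp: L × count):
  A^10: L=9 ×1
  A^8: L=8 ×10
  A^6: L=7 ×45
  A^4: L=6 ×119, L=8 ×1
  A^2: L=5 ×203, L=7 ×7
  A^0: L=4 ×231, L=6 ×21
  A^-2: L=3 ×175, L=5 ×35
  A^-4: L=2 ×85, L=4 ×35
  A^-6: L=1 ×23, L=3 ×22
  A^-8: L=2 ×10
  A^-10: L=3 ×1
Each group contributes A^e * Σ count * d^(L-1):
Powers of d = -A^2 - A^-2: d^2 = A^4 + 2 + A^-4; d^3 = -A^6 - 3*A^2 - 3*A^-2 - A^-6; d^4 = A^8 + 4*A^4 + 6 + 4*A^-4 + A^-8; d^5 = -A^10 - 5*A^6 - 10*A^2 - 10*A^-2 - 5*A^-6 - A^-10; d^6 = A^12 + 6*A^8 + 15*A^4 + 20 + 15*A^-4 + 6*A^-8 + A^-12; d^7 = -A^14 - 7*A^10 - 21*A^6 - 35*A^2 - 35*A^-2 - 21*A^-6 - 7*A^-10 - A^-14; d^8 = A^16 + 8*A^12 + 28*A^8 + 56*A^4 + 70 + 56*A^-4 + 28*A^-8 + 8*A^-12 + A^-16.
  A^10 * (d^8) = A^26 + 8*A^22 + 28*A^18 + 56*A^14 + 70*A^10 + 56*A^6 + 28*A^2 + 8*A^-2 + A^-6
  A^8 * (10*d^7) = -10*A^22 - 70*A^18 - 210*A^14 - 350*A^10 - 350*A^6 - 210*A^2 - 70*A^-2 - 10*A^-6
  A^6 * (45*d^6) = 45*A^18 + 270*A^14 + 675*A^10 + 900*A^6 + 675*A^2 + 270*A^-2 + 45*A^-6
  A^4 * (119*d^5 + d^7) = -A^18 - 126*A^14 - 616*A^10 - 1225*A^6 - 1225*A^2 - 616*A^-2 - 126*A^-6 - A^-10
  A^2 * (203*d^4 + 7*d^6) = 7*A^14 + 245*A^10 + 917*A^6 + 1358*A^2 + 917*A^-2 + 245*A^-6 + 7*A^-10
  A^0 * (231*d^3 + 21*d^5) = -21*A^10 - 336*A^6 - 903*A^2 - 903*A^-2 - 336*A^-6 - 21*A^-10
  A^-2 * (175*d^2 + 35*d^4) = 35*A^6 + 315*A^2 + 560*A^-2 + 315*A^-6 + 35*A^-10
  A^-4 * (85*d + 35*d^3) = -35*A^2 - 190*A^-2 - 190*A^-6 - 35*A^-10
  A^-6 * (23 + 22*d^2) = 22*A^-2 + 67*A^-6 + 22*A^-10
  A^-8 * (10*d) = -10*A^-6 - 10*A^-10
  A^-10 * (d^2) = A^-6 + 2*A^-10 + A^-14
Summing the groups: <K> = A^26 - 2*A^22 + 2*A^18 - 3*A^14 + 3*A^10 - 3*A^6 + 3*A^2 - 2*A^-2 + 2*A^-6 - A^-10 + A^-14
Normalise by the writhe: (-A^3)^(-w) = (-A^3)^(6) = A^18, so f(A) = A^18 * <K> = A^44 - 2*A^40 + 2*A^36 - 3*A^32 + 3*A^28 - 3*A^24 + 3*A^20 - 2*A^16 + 2*A^12 - A^8 + A^4.
Substitute A = t^(-1/4), i.e. A^e → t^(-e/4): V(t) = t^-1 - t^-2 + 2*t^-3 - 2*t^-4 + 3*t^-5 - 3*t^-6 + 3*t^-7 - 3*t^-8 + 2*t^-9 - 2*t^-10 + t^-11

Answer: t^-1 - t^-2 + 2*t^-3 - 2*t^-4 + 3*t^-5 - 3*t^-6 + 3*t^-7 - 3*t^-8 + 2*t^-9 - 2*t^-10 + t^-11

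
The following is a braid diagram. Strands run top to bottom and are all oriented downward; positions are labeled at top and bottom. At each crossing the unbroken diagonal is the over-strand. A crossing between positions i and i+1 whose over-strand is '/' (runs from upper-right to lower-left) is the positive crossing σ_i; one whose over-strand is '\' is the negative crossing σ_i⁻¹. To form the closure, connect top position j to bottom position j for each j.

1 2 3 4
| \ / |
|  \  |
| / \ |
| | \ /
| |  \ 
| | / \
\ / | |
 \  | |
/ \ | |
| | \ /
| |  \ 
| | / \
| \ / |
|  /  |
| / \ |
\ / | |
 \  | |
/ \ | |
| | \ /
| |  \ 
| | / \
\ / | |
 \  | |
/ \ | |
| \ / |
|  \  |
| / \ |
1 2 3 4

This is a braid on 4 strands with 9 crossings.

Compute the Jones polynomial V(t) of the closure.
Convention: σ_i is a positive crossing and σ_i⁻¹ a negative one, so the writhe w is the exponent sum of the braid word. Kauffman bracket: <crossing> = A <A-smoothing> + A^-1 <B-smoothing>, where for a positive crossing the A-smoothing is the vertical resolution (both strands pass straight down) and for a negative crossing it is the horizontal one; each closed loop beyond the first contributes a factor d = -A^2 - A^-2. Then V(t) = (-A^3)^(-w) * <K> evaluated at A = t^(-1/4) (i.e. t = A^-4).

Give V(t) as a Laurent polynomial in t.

Reading the diagram top to bottom ('/'-over between positions i,i+1 = s_i, '\'-over = s_i^-1): braid word = s2^-1 s3^-1 s1^-1 s3^-1 s2 s1^-1 s3^-1 s1^-1 s2^-1.
Braid: s2^-1 s3^-1 s1^-1 s3^-1 s2 s1^-1 s3^-1 s1^-1 s2^-1 on 4 strands, 9 crossings.
Writhe w = (#positive) - (#negative) = 1 - 8 = -7.
State-sum expansion of <K>. There are 2^9 = 512 states.
Smooth each crossing (0=||, 1=⌣⌢); contribution A^(Σ sign_k(1-2s_k)) * d^(L-1).
Tabulate the states by total A-exponent and number of loops L (A-exp: L × count):
  A^9: L=6 ×1
  A^7: L=5 ×9
  A^5: L=4 ×35, L=6 ×1
  A^3: L=3 ×74, L=5 ×10
  A^1: L=2 ×85, L=4 ×41
  A^-1: L=1 ×42, L=3 ×80, L=5 ×4
  A^-3: L=2 ×65, L=4 ×19
  A^-5: L=1 ×9, L=3 ×26, L=5 ×1
  A^-7: L=2 ×6, L=4 ×3
  A^-9: L=3 ×1
Each group contributes A^e * Σ count * d^(L-1):
Powers of d = -A^2 - A^-2: d^2 = A^4 + 2 + A^-4; d^3 = -A^6 - 3*A^2 - 3*A^-2 - A^-6; d^4 = A^8 + 4*A^4 + 6 + 4*A^-4 + A^-8; d^5 = -A^10 - 5*A^6 - 10*A^2 - 10*A^-2 - 5*A^-6 - A^-10.
  A^9 * (d^5) = -A^19 - 5*A^15 - 10*A^11 - 10*A^7 - 5*A^3 - A^-1
  A^7 * (9*d^4) = 9*A^15 + 36*A^11 + 54*A^7 + 36*A^3 + 9*A^-1
  A^5 * (35*d^3 + d^5) = -A^15 - 40*A^11 - 115*A^7 - 115*A^3 - 40*A^-1 - A^-5
  A^3 * (74*d^2 + 10*d^4) = 10*A^11 + 114*A^7 + 208*A^3 + 114*A^-1 + 10*A^-5
  A^1 * (85*d + 41*d^3) = -41*A^7 - 208*A^3 - 208*A^-1 - 41*A^-5
  A^-1 * (42 + 80*d^2 + 4*d^4) = 4*A^7 + 96*A^3 + 226*A^-1 + 96*A^-5 + 4*A^-9
  A^-3 * (65*d + 19*d^3) = -19*A^3 - 122*A^-1 - 122*A^-5 - 19*A^-9
  A^-5 * (9 + 26*d^2 + d^4) = A^3 + 30*A^-1 + 67*A^-5 + 30*A^-9 + A^-13
  A^-7 * (6*d + 3*d^3) = -3*A^-1 - 15*A^-5 - 15*A^-9 - 3*A^-13
  A^-9 * (d^2) = A^-5 + 2*A^-9 + A^-13
Summing the groups: <K> = -A^19 + 3*A^15 - 4*A^11 + 6*A^7 - 6*A^3 + 5*A^-1 - 5*A^-5 + 2*A^-9 - A^-13
Normalise by the writhe: (-A^3)^(-w) = (-A^3)^(7) = -A^21, so f(A) = -A^21 * <K> = A^40 - 3*A^36 + 4*A^32 - 6*A^28 + 6*A^24 - 5*A^20 + 5*A^16 - 2*A^12 + A^8.
Substitute A = t^(-1/4), i.e. A^e → t^(-e/4): V(t) = t^-2 - 2*t^-3 + 5*t^-4 - 5*t^-5 + 6*t^-6 - 6*t^-7 + 4*t^-8 - 3*t^-9 + t^-10

Answer: t^-2 - 2*t^-3 + 5*t^-4 - 5*t^-5 + 6*t^-6 - 6*t^-7 + 4*t^-8 - 3*t^-9 + t^-10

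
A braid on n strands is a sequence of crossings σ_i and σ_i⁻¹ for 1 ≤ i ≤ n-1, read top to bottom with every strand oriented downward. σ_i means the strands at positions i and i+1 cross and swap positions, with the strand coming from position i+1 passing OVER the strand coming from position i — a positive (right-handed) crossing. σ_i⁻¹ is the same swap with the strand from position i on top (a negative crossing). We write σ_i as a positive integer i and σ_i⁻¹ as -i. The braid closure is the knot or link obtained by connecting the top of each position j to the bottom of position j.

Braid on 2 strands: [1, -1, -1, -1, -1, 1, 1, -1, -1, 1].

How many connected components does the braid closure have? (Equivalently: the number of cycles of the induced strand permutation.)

Track the strand permutation on 2 strands, starting from identity.
  step 1: s1 swaps positions 1,2 -> [2 1]
  step 2: s1^-1 swaps positions 1,2 -> [1 2]
  step 3: s1^-1 swaps positions 1,2 -> [2 1]
  step 4: s1^-1 swaps positions 1,2 -> [1 2]
  step 5: s1^-1 swaps positions 1,2 -> [2 1]
  step 6: s1 swaps positions 1,2 -> [1 2]
  step 7: s1 swaps positions 1,2 -> [2 1]
  step 8: s1^-1 swaps positions 1,2 -> [1 2]
  step 9: s1^-1 swaps positions 1,2 -> [2 1]
  step 10: s1 swaps positions 1,2 -> [1 2]
Final permutation (position -> original strand): [1 2]
Closure components = cycle count of this permutation = 2.

Answer: 2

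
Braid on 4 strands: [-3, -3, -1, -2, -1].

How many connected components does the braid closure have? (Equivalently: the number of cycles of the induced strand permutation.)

3

Derivation:
Track the strand permutation on 4 strands, starting from identity.
  step 1: s3^-1 swaps positions 3,4 -> [1 2 4 3]
  step 2: s3^-1 swaps positions 3,4 -> [1 2 3 4]
  step 3: s1^-1 swaps positions 1,2 -> [2 1 3 4]
  step 4: s2^-1 swaps positions 2,3 -> [2 3 1 4]
  step 5: s1^-1 swaps positions 1,2 -> [3 2 1 4]
Final permutation (position -> original strand): [3 2 1 4]
Closure components = cycle count of this permutation = 3.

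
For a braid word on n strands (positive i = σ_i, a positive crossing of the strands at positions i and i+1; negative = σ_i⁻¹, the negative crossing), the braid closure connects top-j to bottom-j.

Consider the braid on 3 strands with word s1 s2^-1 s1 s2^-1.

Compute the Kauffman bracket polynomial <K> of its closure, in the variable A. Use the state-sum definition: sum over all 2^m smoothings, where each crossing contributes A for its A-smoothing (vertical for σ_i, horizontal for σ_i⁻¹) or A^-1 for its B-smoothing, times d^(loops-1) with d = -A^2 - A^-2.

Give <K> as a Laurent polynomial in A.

A^8 - A^4 + 1 - A^-4 + A^-8

Derivation:
Braid: s1 s2^-1 s1 s2^-1 on 3 strands, 4 crossings.
Writhe w = (#positive) - (#negative) = 2 - 2 = 0.
Computing the Kauffman bracket via state sum. There are 2^4 = 16 states.
For each crossing: s=0 is the vertical smoothing, s=1 horizontal. Crossing k contributes A^(sign_k * (1 - 2*s_k)); loop factor d = -A^2 - A^-2.
  state 0000: A-exp=+0, loops=3, term = A^0 * d^2
  state 0001: A-exp=+2, loops=2, term = A^2 * d^1
  state 0010: A-exp=-2, loops=2, term = A^-2 * d^1
  state 0011: A-exp=+0, loops=1, term = A^0 * d^0
  state 0100: A-exp=+2, loops=2, term = A^2 * d^1
  state 0101: A-exp=+4, loops=3, term = A^4 * d^2
  state 0110: A-exp=+0, loops=1, term = A^0 * d^0
  state 0111: A-exp=+2, loops=2, term = A^2 * d^1
  state 1000: A-exp=-2, loops=2, term = A^-2 * d^1
  state 1001: A-exp=+0, loops=1, term = A^0 * d^0
  state 1010: A-exp=-4, loops=3, term = A^-4 * d^2
  state 1011: A-exp=-2, loops=2, term = A^-2 * d^1
  state 1100: A-exp=+0, loops=1, term = A^0 * d^0
  state 1101: A-exp=+2, loops=2, term = A^2 * d^1
  state 1110: A-exp=-2, loops=2, term = A^-2 * d^1
  state 1111: A-exp=+0, loops=1, term = A^0 * d^0
Collect the terms by A-exponent (count of states per loop number):
Powers of d = -A^2 - A^-2: d^2 = A^4 + 2 + A^-4.
  A^4 * (d^2) = A^8 + 2*A^4 + 1
  A^2 * (4*d) = -4*A^4 - 4
  A^0 * (5 + d^2) = A^4 + 7 + A^-4
  A^-2 * (4*d) = -4 - 4*A^-4
  A^-4 * (d^2) = 1 + 2*A^-4 + A^-8
Summing the groups: <K> = A^8 - A^4 + 1 - A^-4 + A^-8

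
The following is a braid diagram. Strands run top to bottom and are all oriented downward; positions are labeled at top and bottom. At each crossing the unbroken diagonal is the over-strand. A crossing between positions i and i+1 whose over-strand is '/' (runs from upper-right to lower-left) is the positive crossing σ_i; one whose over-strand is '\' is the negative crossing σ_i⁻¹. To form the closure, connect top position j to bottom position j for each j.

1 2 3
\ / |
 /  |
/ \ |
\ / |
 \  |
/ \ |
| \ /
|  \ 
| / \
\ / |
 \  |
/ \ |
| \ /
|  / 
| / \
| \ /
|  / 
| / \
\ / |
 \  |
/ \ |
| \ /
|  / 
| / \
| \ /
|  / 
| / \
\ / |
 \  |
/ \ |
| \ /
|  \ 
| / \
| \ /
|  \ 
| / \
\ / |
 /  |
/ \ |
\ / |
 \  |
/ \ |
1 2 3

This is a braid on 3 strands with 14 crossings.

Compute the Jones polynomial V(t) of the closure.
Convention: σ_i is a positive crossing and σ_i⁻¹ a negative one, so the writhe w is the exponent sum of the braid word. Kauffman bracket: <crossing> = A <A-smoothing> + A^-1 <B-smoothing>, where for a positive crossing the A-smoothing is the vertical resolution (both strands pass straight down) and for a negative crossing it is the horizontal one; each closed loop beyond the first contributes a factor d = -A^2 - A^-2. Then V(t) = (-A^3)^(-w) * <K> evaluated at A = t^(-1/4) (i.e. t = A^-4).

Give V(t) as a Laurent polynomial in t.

t^2 - 2*t + 4 - 4*t^-1 + 4*t^-2 - 4*t^-3 + 3*t^-4 - 2*t^-5 + t^-6

Derivation:
Reading the diagram top to bottom ('/'-over between positions i,i+1 = s_i, '\'-over = s_i^-1): braid word = s1 s1^-1 s2^-1 s1^-1 s2 s2 s1^-1 s2 s2 s1^-1 s2^-1 s2^-1 s1 s1^-1.
The presented braid s1 s1^-1 s2^-1 s1^-1 s2 s2 s1^-1 s2 s2 s1^-1 s2^-1 s2^-1 s1 s1^-1 on 3 strands reduces by inverse Markov moves (closure unchanged at each step):
  Deconjugate: the word is γ·β·γ⁻¹ with γ = s1 s1^-1 (prefix) and γ⁻¹ = s1 s1^-1 (suffix); strip both.
Reduced to β = s2^-1 s1^-1 s2 s2 s1^-1 s2 s2 s1^-1 s2^-1 s2^-1 on 3 strands, 10 crossings.
Compute on β:
Braid: s2^-1 s1^-1 s2 s2 s1^-1 s2 s2 s1^-1 s2^-1 s2^-1 on 3 strands, 10 crossings.
Writhe w = (#positive) - (#negative) = 4 - 6 = -2.
State-sum expansion of <K>. There are 2^10 = 1024 states.
Each crossing splits two ways (0=vertical, 1=horizontal). The state's weight is A^(#A-smoothings - #B-smoothings) * d^(loops - 1).
Tabulate the states by total A-exponent and number of loops L (A-exp: L × count):
  A^10: L=5 ×1
  A^8: L=4 ×10
  A^6: L=3 ×39, L=5 ×6
  A^4: L=2 ×66, L=4 ×52, L=6 ×2
  A^2: L=1 ×45, L=3 ×124, L=5 ×41
  A^0: L=2 ×118, L=4 ×113, L=6 ×21
  A^-2: L=1 ×20, L=3 ×120, L=5 ×63, L=7 ×7
  A^-4: L=2 ×30, L=4 ×68, L=6 ×21, L=8 ×1
  A^-6: L=3 ×20, L=5 ×22, L=7 ×3
  A^-8: L=4 ×7, L=6 ×3
  A^-10: L=5 ×1
Each group contributes A^e * Σ count * d^(L-1):
Powers of d = -A^2 - A^-2: d^2 = A^4 + 2 + A^-4; d^3 = -A^6 - 3*A^2 - 3*A^-2 - A^-6; d^4 = A^8 + 4*A^4 + 6 + 4*A^-4 + A^-8; d^5 = -A^10 - 5*A^6 - 10*A^2 - 10*A^-2 - 5*A^-6 - A^-10; d^6 = A^12 + 6*A^8 + 15*A^4 + 20 + 15*A^-4 + 6*A^-8 + A^-12; d^7 = -A^14 - 7*A^10 - 21*A^6 - 35*A^2 - 35*A^-2 - 21*A^-6 - 7*A^-10 - A^-14.
  A^10 * (d^4) = A^18 + 4*A^14 + 6*A^10 + 4*A^6 + A^2
  A^8 * (10*d^3) = -10*A^14 - 30*A^10 - 30*A^6 - 10*A^2
  A^6 * (39*d^2 + 6*d^4) = 6*A^14 + 63*A^10 + 114*A^6 + 63*A^2 + 6*A^-2
  A^4 * (66*d + 52*d^3 + 2*d^5) = -2*A^14 - 62*A^10 - 242*A^6 - 242*A^2 - 62*A^-2 - 2*A^-6
  A^2 * (45 + 124*d^2 + 41*d^4) = 41*A^10 + 288*A^6 + 539*A^2 + 288*A^-2 + 41*A^-6
  A^0 * (118*d + 113*d^3 + 21*d^5) = -21*A^10 - 218*A^6 - 667*A^2 - 667*A^-2 - 218*A^-6 - 21*A^-10
  A^-2 * (20 + 120*d^2 + 63*d^4 + 7*d^6) = 7*A^10 + 105*A^6 + 477*A^2 + 778*A^-2 + 477*A^-6 + 105*A^-10 + 7*A^-14
  A^-4 * (30*d + 68*d^3 + 21*d^5 + d^7) = -A^10 - 28*A^6 - 194*A^2 - 479*A^-2 - 479*A^-6 - 194*A^-10 - 28*A^-14 - A^-18
  A^-6 * (20*d^2 + 22*d^4 + 3*d^6) = 3*A^6 + 40*A^2 + 153*A^-2 + 232*A^-6 + 153*A^-10 + 40*A^-14 + 3*A^-18
  A^-8 * (7*d^3 + 3*d^5) = -3*A^2 - 22*A^-2 - 51*A^-6 - 51*A^-10 - 22*A^-14 - 3*A^-18
  A^-10 * (d^4) = A^-2 + 4*A^-6 + 6*A^-10 + 4*A^-14 + A^-18
Summing the groups: <K> = A^18 - 2*A^14 + 3*A^10 - 4*A^6 + 4*A^2 - 4*A^-2 + 4*A^-6 - 2*A^-10 + A^-14
Normalise by the writhe: (-A^3)^(-w) = (-A^3)^(2) = A^6, so f(A) = A^6 * <K> = A^24 - 2*A^20 + 3*A^16 - 4*A^12 + 4*A^8 - 4*A^4 + 4 - 2*A^-4 + A^-8.
Substitute A = t^(-1/4), i.e. A^e → t^(-e/4): V(t) = t^2 - 2*t + 4 - 4*t^-1 + 4*t^-2 - 4*t^-3 + 3*t^-4 - 2*t^-5 + t^-6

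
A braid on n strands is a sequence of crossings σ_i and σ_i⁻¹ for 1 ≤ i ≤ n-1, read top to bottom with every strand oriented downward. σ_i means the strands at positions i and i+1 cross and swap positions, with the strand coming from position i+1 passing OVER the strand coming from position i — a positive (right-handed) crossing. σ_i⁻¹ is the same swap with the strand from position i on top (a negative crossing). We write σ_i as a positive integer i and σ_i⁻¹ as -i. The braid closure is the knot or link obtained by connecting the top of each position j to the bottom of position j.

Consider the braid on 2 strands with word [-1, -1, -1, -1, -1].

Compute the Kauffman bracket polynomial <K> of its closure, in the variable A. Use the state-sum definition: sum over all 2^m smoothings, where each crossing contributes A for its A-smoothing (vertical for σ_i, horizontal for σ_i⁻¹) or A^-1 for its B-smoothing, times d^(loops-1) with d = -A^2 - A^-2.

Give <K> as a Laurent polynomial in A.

A^13 - A^9 + A^5 - A - A^-7

Derivation:
Braid: s1^-1 s1^-1 s1^-1 s1^-1 s1^-1 on 2 strands, 5 crossings.
Writhe w = (#positive) - (#negative) = 0 - 5 = -5.
Enumerate smoothing states for the bracket polynomial. There are 2^5 = 32 states.
For each crossing: s=0 is the vertical smoothing, s=1 horizontal. Crossing k contributes A^(sign_k * (1 - 2*s_k)); loop factor d = -A^2 - A^-2.
  state 00000: A-exp=-5, loops=2, term = A^-5 * d^1
  state 00001: A-exp=-3, loops=1, term = A^-3 * d^0
  state 00010: A-exp=-3, loops=1, term = A^-3 * d^0
  state 00011: A-exp=-1, loops=2, term = A^-1 * d^1
  state 00100: A-exp=-3, loops=1, term = A^-3 * d^0
  state 00101: A-exp=-1, loops=2, term = A^-1 * d^1
  state 00110: A-exp=-1, loops=2, term = A^-1 * d^1
  state 00111: A-exp=+1, loops=3, term = A^1 * d^2
  state 01000: A-exp=-3, loops=1, term = A^-3 * d^0
  state 01001: A-exp=-1, loops=2, term = A^-1 * d^1
  state 01010: A-exp=-1, loops=2, term = A^-1 * d^1
  state 01011: A-exp=+1, loops=3, term = A^1 * d^2
  state 01100: A-exp=-1, loops=2, term = A^-1 * d^1
  state 01101: A-exp=+1, loops=3, term = A^1 * d^2
  state 01110: A-exp=+1, loops=3, term = A^1 * d^2
  state 01111: A-exp=+3, loops=4, term = A^3 * d^3
  state 10000: A-exp=-3, loops=1, term = A^-3 * d^0
  state 10001: A-exp=-1, loops=2, term = A^-1 * d^1
  state 10010: A-exp=-1, loops=2, term = A^-1 * d^1
  state 10011: A-exp=+1, loops=3, term = A^1 * d^2
  state 10100: A-exp=-1, loops=2, term = A^-1 * d^1
  state 10101: A-exp=+1, loops=3, term = A^1 * d^2
  state 10110: A-exp=+1, loops=3, term = A^1 * d^2
  state 10111: A-exp=+3, loops=4, term = A^3 * d^3
  state 11000: A-exp=-1, loops=2, term = A^-1 * d^1
  state 11001: A-exp=+1, loops=3, term = A^1 * d^2
  state 11010: A-exp=+1, loops=3, term = A^1 * d^2
  state 11011: A-exp=+3, loops=4, term = A^3 * d^3
  state 11100: A-exp=+1, loops=3, term = A^1 * d^2
  state 11101: A-exp=+3, loops=4, term = A^3 * d^3
  state 11110: A-exp=+3, loops=4, term = A^3 * d^3
  state 11111: A-exp=+5, loops=5, term = A^5 * d^4
Collect the terms by A-exponent (count of states per loop number):
Powers of d = -A^2 - A^-2: d^2 = A^4 + 2 + A^-4; d^3 = -A^6 - 3*A^2 - 3*A^-2 - A^-6; d^4 = A^8 + 4*A^4 + 6 + 4*A^-4 + A^-8.
  A^5 * (d^4) = A^13 + 4*A^9 + 6*A^5 + 4*A + A^-3
  A^3 * (5*d^3) = -5*A^9 - 15*A^5 - 15*A - 5*A^-3
  A^1 * (10*d^2) = 10*A^5 + 20*A + 10*A^-3
  A^-1 * (10*d) = -10*A - 10*A^-3
  A^-3 * (5) = 5*A^-3
  A^-5 * (d) = -A^-3 - A^-7
Summing the groups: <K> = A^13 - A^9 + A^5 - A - A^-7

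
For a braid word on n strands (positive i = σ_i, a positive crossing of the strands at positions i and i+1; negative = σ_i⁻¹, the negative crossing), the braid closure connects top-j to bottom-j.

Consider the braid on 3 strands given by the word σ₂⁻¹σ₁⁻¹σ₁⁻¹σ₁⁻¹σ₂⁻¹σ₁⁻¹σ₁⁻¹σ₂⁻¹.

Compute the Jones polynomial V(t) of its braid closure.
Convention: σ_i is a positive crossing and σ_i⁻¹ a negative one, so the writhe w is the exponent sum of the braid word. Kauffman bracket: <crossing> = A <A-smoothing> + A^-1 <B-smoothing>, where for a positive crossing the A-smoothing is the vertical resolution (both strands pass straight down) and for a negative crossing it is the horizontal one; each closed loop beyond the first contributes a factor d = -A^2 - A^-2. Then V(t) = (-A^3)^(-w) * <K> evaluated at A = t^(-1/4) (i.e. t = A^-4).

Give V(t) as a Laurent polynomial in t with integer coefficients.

t^-3 + t^-5 - t^-8

Derivation:
Braid: s2^-1 s1^-1 s1^-1 s1^-1 s2^-1 s1^-1 s1^-1 s2^-1 on 3 strands, 8 crossings.
Writhe w = (#positive) - (#negative) = 0 - 8 = -8.
Computing the Kauffman bracket via state sum. There are 2^8 = 256 states.
For each crossing: s=0 is the vertical smoothing, s=1 horizontal. Crossing k contributes A^(sign_k * (1 - 2*s_k)); loop factor d = -A^2 - A^-2.
Tabulate the states by total A-exponent and number of loops L (A-exp: L × count):
  A^8: L=5 ×1
  A^6: L=4 ×7, L=6 ×1
  A^4: L=3 ×19, L=5 ×9
  A^2: L=2 ×24, L=4 ×31, L=6 ×1
  A^0: L=1 ×12, L=3 ×53, L=5 ×5
  A^-2: L=2 ×45, L=4 ×11
  A^-4: L=1 ×15, L=3 ×13
  A^-6: L=2 ×8
  A^-8: L=3 ×1
Each group contributes A^e * Σ count * d^(L-1):
Powers of d = -A^2 - A^-2: d^2 = A^4 + 2 + A^-4; d^3 = -A^6 - 3*A^2 - 3*A^-2 - A^-6; d^4 = A^8 + 4*A^4 + 6 + 4*A^-4 + A^-8; d^5 = -A^10 - 5*A^6 - 10*A^2 - 10*A^-2 - 5*A^-6 - A^-10.
  A^8 * (d^4) = A^16 + 4*A^12 + 6*A^8 + 4*A^4 + 1
  A^6 * (7*d^3 + d^5) = -A^16 - 12*A^12 - 31*A^8 - 31*A^4 - 12 - A^-4
  A^4 * (19*d^2 + 9*d^4) = 9*A^12 + 55*A^8 + 92*A^4 + 55 + 9*A^-4
  A^2 * (24*d + 31*d^3 + d^5) = -A^12 - 36*A^8 - 127*A^4 - 127 - 36*A^-4 - A^-8
  A^0 * (12 + 53*d^2 + 5*d^4) = 5*A^8 + 73*A^4 + 148 + 73*A^-4 + 5*A^-8
  A^-2 * (45*d + 11*d^3) = -11*A^4 - 78 - 78*A^-4 - 11*A^-8
  A^-4 * (15 + 13*d^2) = 13 + 41*A^-4 + 13*A^-8
  A^-6 * (8*d) = -8*A^-4 - 8*A^-8
  A^-8 * (d^2) = A^-4 + 2*A^-8 + A^-12
Summing the groups: <K> = -A^8 + A^-4 + A^-12
Normalise by the writhe: (-A^3)^(-w) = (-A^3)^(8) = A^24, so f(A) = A^24 * <K> = -A^32 + A^20 + A^12.
Substitute A = t^(-1/4), i.e. A^e → t^(-e/4): V(t) = t^-3 + t^-5 - t^-8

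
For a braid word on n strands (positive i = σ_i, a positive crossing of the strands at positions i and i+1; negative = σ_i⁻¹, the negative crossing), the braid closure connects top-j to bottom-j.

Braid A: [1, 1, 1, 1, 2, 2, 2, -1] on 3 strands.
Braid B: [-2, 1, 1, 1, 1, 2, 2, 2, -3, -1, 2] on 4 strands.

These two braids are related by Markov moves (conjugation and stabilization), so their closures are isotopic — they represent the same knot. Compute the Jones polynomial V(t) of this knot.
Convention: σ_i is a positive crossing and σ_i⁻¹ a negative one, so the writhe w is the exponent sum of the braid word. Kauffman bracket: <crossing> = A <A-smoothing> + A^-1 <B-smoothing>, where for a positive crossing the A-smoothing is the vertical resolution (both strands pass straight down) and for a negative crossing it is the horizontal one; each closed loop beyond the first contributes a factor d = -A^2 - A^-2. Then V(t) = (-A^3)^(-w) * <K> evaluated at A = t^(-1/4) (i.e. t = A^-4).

Markov-equivalent braids have isotopic closures, hence identical knot invariants. Strip the Markov moves from each word to reach a common short braid β, then compute V(t) once on β.
Braid A: s1 s1 s1 s1 s2 s2 s2 s1^-1 on 3 strands reduces by inverse Markov moves (closure unchanged at each step):
  Deconjugate: the word is γ·β·γ⁻¹ with γ = s1 (prefix) and γ⁻¹ = s1^-1 (suffix); strip both.
Reduced to β = s1 s1 s1 s2 s2 s2 on 3 strands, 6 crossings.
Braid B: s2^-1 s1 s1 s1 s1 s2 s2 s2 s3^-1 s1^-1 s2 on 4 strands reduces by inverse Markov moves (closure unchanged at each step):
  Deconjugate: the word is γ·β·γ⁻¹ with γ = s2^-1 s1 (prefix) and γ⁻¹ = s1^-1 s2 (suffix); strip both.
  Destabilize: the word has the form β·s3^-1 where s3^-1 occurs only as the final letter (β ∈ B_3); drop it and the last strand → 3 strands.
Reduced to β = s1 s1 s1 s2 s2 s2 on 3 strands, 6 crossings.
Both give the same β = s1 s1 s1 s2 s2 s2 on 3 strands, so one state sum suffices:
Braid: s1 s1 s1 s2 s2 s2 on 3 strands, 6 crossings.
Writhe w = (#positive) - (#negative) = 6 - 0 = 6.
Enumerate smoothing states for the bracket polynomial. There are 2^6 = 64 states.
Smooth each crossing (0=||, 1=⌣⌢); contribution A^(Σ sign_k(1-2s_k)) * d^(L-1).
Tabulate the states by total A-exponent and number of loops L (A-exp: L × count):
  A^6: L=3 ×1
  A^4: L=2 ×6
  A^2: L=1 ×9, L=3 ×6
  A^0: L=2 ×18, L=4 ×2
  A^-2: L=3 ×15
  A^-4: L=4 ×6
  A^-6: L=5 ×1
Each group contributes A^e * Σ count * d^(L-1):
Powers of d = -A^2 - A^-2: d^2 = A^4 + 2 + A^-4; d^3 = -A^6 - 3*A^2 - 3*A^-2 - A^-6; d^4 = A^8 + 4*A^4 + 6 + 4*A^-4 + A^-8.
  A^6 * (d^2) = A^10 + 2*A^6 + A^2
  A^4 * (6*d) = -6*A^6 - 6*A^2
  A^2 * (9 + 6*d^2) = 6*A^6 + 21*A^2 + 6*A^-2
  A^0 * (18*d + 2*d^3) = -2*A^6 - 24*A^2 - 24*A^-2 - 2*A^-6
  A^-2 * (15*d^2) = 15*A^2 + 30*A^-2 + 15*A^-6
  A^-4 * (6*d^3) = -6*A^2 - 18*A^-2 - 18*A^-6 - 6*A^-10
  A^-6 * (d^4) = A^2 + 4*A^-2 + 6*A^-6 + 4*A^-10 + A^-14
Summing the groups: <K> = A^10 + 2*A^2 - 2*A^-2 + A^-6 - 2*A^-10 + A^-14
Normalise by the writhe: (-A^3)^(-w) = (-A^3)^(-6) = A^-18, so f(A) = A^-18 * <K> = A^-8 + 2*A^-16 - 2*A^-20 + A^-24 - 2*A^-28 + A^-32.
Substitute A = t^(-1/4), i.e. A^e → t^(-e/4): V(t) = t^8 - 2*t^7 + t^6 - 2*t^5 + 2*t^4 + t^2

Answer: t^8 - 2*t^7 + t^6 - 2*t^5 + 2*t^4 + t^2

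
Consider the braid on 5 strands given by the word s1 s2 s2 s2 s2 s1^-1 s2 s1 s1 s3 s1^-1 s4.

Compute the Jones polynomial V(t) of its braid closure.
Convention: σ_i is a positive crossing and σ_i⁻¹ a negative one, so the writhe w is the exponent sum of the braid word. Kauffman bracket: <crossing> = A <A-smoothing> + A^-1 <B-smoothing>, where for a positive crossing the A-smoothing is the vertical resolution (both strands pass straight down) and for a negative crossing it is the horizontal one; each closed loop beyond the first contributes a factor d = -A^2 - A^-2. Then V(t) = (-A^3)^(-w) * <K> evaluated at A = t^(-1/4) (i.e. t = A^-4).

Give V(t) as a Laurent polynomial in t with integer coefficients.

-t^9 + t^8 - 2*t^7 + 3*t^6 - 2*t^5 + 2*t^4 - t^3 + t^2

Derivation:
The presented braid s1 s2 s2 s2 s2 s1^-1 s2 s1 s1 s3 s1^-1 s4 on 5 strands reduces by inverse Markov moves (closure unchanged at each step):
  Destabilize: the word has the form β·s4 where s4 occurs only as the final letter (β ∈ B_4); drop it and the last strand → 4 strands.
  Deconjugate: the word is γ·β·γ⁻¹ with γ = s1 (prefix) and γ⁻¹ = s1^-1 (suffix); strip both.
  Destabilize: the word has the form β·s3 where s3 occurs only as the final letter (β ∈ B_3); drop it and the last strand → 3 strands.
Reduced to β = s2 s2 s2 s2 s1^-1 s2 s1 s1 on 3 strands, 8 crossings.
Compute on β:
Braid: s2 s2 s2 s2 s1^-1 s2 s1 s1 on 3 strands, 8 crossings.
Writhe w = (#positive) - (#negative) = 7 - 1 = 6.
State-sum expansion of <K>. There are 2^8 = 256 states.
Each crossing splits two ways (0=vertical, 1=horizontal). The state's weight is A^(#A-smoothings - #B-smoothings) * d^(loops - 1).
Tabulate the states by total A-exponent and number of loops L (A-exp: L × count):
  A^8: L=2 ×1
  A^6: L=1 ×5, L=3 ×3
  A^4: L=2 ×27, L=4 ×1
  A^2: L=1 ×18, L=3 ×38
  A^0: L=2 ×41, L=4 ×29
  A^-2: L=3 ×44, L=5 ×12
  A^-4: L=4 ×26, L=6 ×2
  A^-6: L=5 ×8
  A^-8: L=6 ×1
Each group contributes A^e * Σ count * d^(L-1):
Powers of d = -A^2 - A^-2: d^2 = A^4 + 2 + A^-4; d^3 = -A^6 - 3*A^2 - 3*A^-2 - A^-6; d^4 = A^8 + 4*A^4 + 6 + 4*A^-4 + A^-8; d^5 = -A^10 - 5*A^6 - 10*A^2 - 10*A^-2 - 5*A^-6 - A^-10.
  A^8 * (d) = -A^10 - A^6
  A^6 * (5 + 3*d^2) = 3*A^10 + 11*A^6 + 3*A^2
  A^4 * (27*d + d^3) = -A^10 - 30*A^6 - 30*A^2 - A^-2
  A^2 * (18 + 38*d^2) = 38*A^6 + 94*A^2 + 38*A^-2
  A^0 * (41*d + 29*d^3) = -29*A^6 - 128*A^2 - 128*A^-2 - 29*A^-6
  A^-2 * (44*d^2 + 12*d^4) = 12*A^6 + 92*A^2 + 160*A^-2 + 92*A^-6 + 12*A^-10
  A^-4 * (26*d^3 + 2*d^5) = -2*A^6 - 36*A^2 - 98*A^-2 - 98*A^-6 - 36*A^-10 - 2*A^-14
  A^-6 * (8*d^4) = 8*A^2 + 32*A^-2 + 48*A^-6 + 32*A^-10 + 8*A^-14
  A^-8 * (d^5) = -A^2 - 5*A^-2 - 10*A^-6 - 10*A^-10 - 5*A^-14 - A^-18
Summing the groups: <K> = A^10 - A^6 + 2*A^2 - 2*A^-2 + 3*A^-6 - 2*A^-10 + A^-14 - A^-18
Normalise by the writhe: (-A^3)^(-w) = (-A^3)^(-6) = A^-18, so f(A) = A^-18 * <K> = A^-8 - A^-12 + 2*A^-16 - 2*A^-20 + 3*A^-24 - 2*A^-28 + A^-32 - A^-36.
Substitute A = t^(-1/4), i.e. A^e → t^(-e/4): V(t) = -t^9 + t^8 - 2*t^7 + 3*t^6 - 2*t^5 + 2*t^4 - t^3 + t^2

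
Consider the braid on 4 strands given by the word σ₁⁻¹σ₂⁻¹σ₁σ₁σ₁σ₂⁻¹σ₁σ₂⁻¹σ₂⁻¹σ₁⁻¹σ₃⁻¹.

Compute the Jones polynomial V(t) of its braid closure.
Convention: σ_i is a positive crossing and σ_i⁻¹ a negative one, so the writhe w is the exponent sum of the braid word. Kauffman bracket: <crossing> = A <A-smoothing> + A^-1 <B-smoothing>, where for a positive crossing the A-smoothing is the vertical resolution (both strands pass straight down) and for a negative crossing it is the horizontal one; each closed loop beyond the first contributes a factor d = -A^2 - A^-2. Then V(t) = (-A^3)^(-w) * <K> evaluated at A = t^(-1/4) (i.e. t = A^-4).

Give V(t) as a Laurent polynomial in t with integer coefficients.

The presented braid s1^-1 s2^-1 s1 s1 s1 s2^-1 s1 s2^-1 s2^-1 s1^-1 s3^-1 on 4 strands reduces by inverse Markov moves (closure unchanged at each step):
  Destabilize: the word has the form β·s3^-1 where s3^-1 occurs only as the final letter (β ∈ B_3); drop it and the last strand → 3 strands.
Reduced to β = s1^-1 s2^-1 s1 s1 s1 s2^-1 s1 s2^-1 s2^-1 s1^-1 on 3 strands, 10 crossings.
Compute on β:
Braid: s1^-1 s2^-1 s1 s1 s1 s2^-1 s1 s2^-1 s2^-1 s1^-1 on 3 strands, 10 crossings.
Writhe w = (#positive) - (#negative) = 4 - 6 = -2.
Computing the Kauffman bracket via state sum. There are 2^10 = 1024 states.
Each crossing splits two ways (0=vertical, 1=horizontal). The state's weight is A^(#A-smoothings - #B-smoothings) * d^(loops - 1).
Tabulate the states by total A-exponent and number of loops L (A-exp: L × count):
  A^10: L=5 ×1
  A^8: L=4 ×10
  A^6: L=3 ×38, L=5 ×7
  A^4: L=2 ×67, L=4 ×49, L=6 ×4
  A^2: L=1 ×46, L=3 ×130, L=5 ×33, L=7 ×1
  A^0: L=2 ×131, L=4 ×110, L=6 ×11
  A^-2: L=1 ×25, L=3 ×133, L=5 ×51, L=7 ×1
  A^-4: L=2 ×37, L=4 ×72, L=6 ×11
  A^-6: L=3 ×25, L=5 ×19, L=7 ×1
  A^-8: L=4 ×8, L=6 ×2
  A^-10: L=5 ×1
Each group contributes A^e * Σ count * d^(L-1):
Powers of d = -A^2 - A^-2: d^2 = A^4 + 2 + A^-4; d^3 = -A^6 - 3*A^2 - 3*A^-2 - A^-6; d^4 = A^8 + 4*A^4 + 6 + 4*A^-4 + A^-8; d^5 = -A^10 - 5*A^6 - 10*A^2 - 10*A^-2 - 5*A^-6 - A^-10; d^6 = A^12 + 6*A^8 + 15*A^4 + 20 + 15*A^-4 + 6*A^-8 + A^-12.
  A^10 * (d^4) = A^18 + 4*A^14 + 6*A^10 + 4*A^6 + A^2
  A^8 * (10*d^3) = -10*A^14 - 30*A^10 - 30*A^6 - 10*A^2
  A^6 * (38*d^2 + 7*d^4) = 7*A^14 + 66*A^10 + 118*A^6 + 66*A^2 + 7*A^-2
  A^4 * (67*d + 49*d^3 + 4*d^5) = -4*A^14 - 69*A^10 - 254*A^6 - 254*A^2 - 69*A^-2 - 4*A^-6
  A^2 * (46 + 130*d^2 + 33*d^4 + d^6) = A^14 + 39*A^10 + 277*A^6 + 524*A^2 + 277*A^-2 + 39*A^-6 + A^-10
  A^0 * (131*d + 110*d^3 + 11*d^5) = -11*A^10 - 165*A^6 - 571*A^2 - 571*A^-2 - 165*A^-6 - 11*A^-10
  A^-2 * (25 + 133*d^2 + 51*d^4 + d^6) = A^10 + 57*A^6 + 352*A^2 + 617*A^-2 + 352*A^-6 + 57*A^-10 + A^-14
  A^-4 * (37*d + 72*d^3 + 11*d^5) = -11*A^6 - 127*A^2 - 363*A^-2 - 363*A^-6 - 127*A^-10 - 11*A^-14
  A^-6 * (25*d^2 + 19*d^4 + d^6) = A^6 + 25*A^2 + 116*A^-2 + 184*A^-6 + 116*A^-10 + 25*A^-14 + A^-18
  A^-8 * (8*d^3 + 2*d^5) = -2*A^2 - 18*A^-2 - 44*A^-6 - 44*A^-10 - 18*A^-14 - 2*A^-18
  A^-10 * (d^4) = A^-2 + 4*A^-6 + 6*A^-10 + 4*A^-14 + A^-18
Summing the groups: <K> = A^18 - 2*A^14 + 2*A^10 - 3*A^6 + 4*A^2 - 3*A^-2 + 3*A^-6 - 2*A^-10 + A^-14
Normalise by the writhe: (-A^3)^(-w) = (-A^3)^(2) = A^6, so f(A) = A^6 * <K> = A^24 - 2*A^20 + 2*A^16 - 3*A^12 + 4*A^8 - 3*A^4 + 3 - 2*A^-4 + A^-8.
Substitute A = t^(-1/4), i.e. A^e → t^(-e/4): V(t) = t^2 - 2*t + 3 - 3*t^-1 + 4*t^-2 - 3*t^-3 + 2*t^-4 - 2*t^-5 + t^-6

Answer: t^2 - 2*t + 3 - 3*t^-1 + 4*t^-2 - 3*t^-3 + 2*t^-4 - 2*t^-5 + t^-6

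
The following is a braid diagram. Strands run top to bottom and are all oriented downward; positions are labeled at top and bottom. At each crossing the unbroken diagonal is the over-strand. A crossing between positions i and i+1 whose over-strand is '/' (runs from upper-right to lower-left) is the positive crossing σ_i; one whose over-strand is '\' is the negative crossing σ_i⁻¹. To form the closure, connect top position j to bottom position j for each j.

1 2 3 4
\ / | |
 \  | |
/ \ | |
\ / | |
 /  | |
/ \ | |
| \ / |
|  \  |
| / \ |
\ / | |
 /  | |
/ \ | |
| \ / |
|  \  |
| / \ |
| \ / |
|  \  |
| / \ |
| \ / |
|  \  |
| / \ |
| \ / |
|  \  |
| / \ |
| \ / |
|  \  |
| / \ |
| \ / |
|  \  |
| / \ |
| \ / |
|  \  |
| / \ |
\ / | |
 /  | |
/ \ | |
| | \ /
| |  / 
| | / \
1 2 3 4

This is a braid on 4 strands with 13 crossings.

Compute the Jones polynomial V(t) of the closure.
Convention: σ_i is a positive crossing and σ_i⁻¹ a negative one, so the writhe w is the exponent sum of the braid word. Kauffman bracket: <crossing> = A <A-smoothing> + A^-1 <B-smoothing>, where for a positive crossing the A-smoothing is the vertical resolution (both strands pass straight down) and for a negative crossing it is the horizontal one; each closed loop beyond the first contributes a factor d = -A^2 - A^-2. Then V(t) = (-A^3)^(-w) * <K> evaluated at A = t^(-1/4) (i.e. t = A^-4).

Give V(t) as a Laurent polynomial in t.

Reading the diagram top to bottom ('/'-over between positions i,i+1 = s_i, '\'-over = s_i^-1): braid word = s1^-1 s1 s2^-1 s1 s2^-1 s2^-1 s2^-1 s2^-1 s2^-1 s2^-1 s2^-1 s1 s3.
The presented braid s1^-1 s1 s2^-1 s1 s2^-1 s2^-1 s2^-1 s2^-1 s2^-1 s2^-1 s2^-1 s1 s3 on 4 strands reduces by inverse Markov moves (closure unchanged at each step):
  Destabilize: the word has the form β·s3 where s3 occurs only as the final letter (β ∈ B_3); drop it and the last strand → 3 strands.
  Deconjugate: the word is γ·β·γ⁻¹ with γ = s1^-1 (prefix) and γ⁻¹ = s1 (suffix); strip both.
Reduced to β = s1 s2^-1 s1 s2^-1 s2^-1 s2^-1 s2^-1 s2^-1 s2^-1 s2^-1 on 3 strands, 10 crossings.
Compute on β:
Braid: s1 s2^-1 s1 s2^-1 s2^-1 s2^-1 s2^-1 s2^-1 s2^-1 s2^-1 on 3 strands, 10 crossings.
Writhe w = (#positive) - (#negative) = 2 - 8 = -6.
State-sum expansion of <K>. There are 2^10 = 1024 states.
For each crossing: s=0 is the vertical smoothing, s=1 horizontal. Crossing k contributes A^(sign_k * (1 - 2*s_k)); loop factor d = -A^2 - A^-2.
Tabulate the states by total A-exponent and number of loops L (A-exp: L × count):
  A^10: L=9 ×1
  A^8: L=8 ×10
  A^6: L=7 ×45
  A^4: L=6 ×119, L=8 ×1
  A^2: L=5 ×203, L=7 ×7
  A^0: L=4 ×231, L=6 ×21
  A^-2: L=3 ×175, L=5 ×35
  A^-4: L=2 ×85, L=4 ×35
  A^-6: L=1 ×23, L=3 ×22
  A^-8: L=2 ×10
  A^-10: L=3 ×1
Each group contributes A^e * Σ count * d^(L-1):
Powers of d = -A^2 - A^-2: d^2 = A^4 + 2 + A^-4; d^3 = -A^6 - 3*A^2 - 3*A^-2 - A^-6; d^4 = A^8 + 4*A^4 + 6 + 4*A^-4 + A^-8; d^5 = -A^10 - 5*A^6 - 10*A^2 - 10*A^-2 - 5*A^-6 - A^-10; d^6 = A^12 + 6*A^8 + 15*A^4 + 20 + 15*A^-4 + 6*A^-8 + A^-12; d^7 = -A^14 - 7*A^10 - 21*A^6 - 35*A^2 - 35*A^-2 - 21*A^-6 - 7*A^-10 - A^-14; d^8 = A^16 + 8*A^12 + 28*A^8 + 56*A^4 + 70 + 56*A^-4 + 28*A^-8 + 8*A^-12 + A^-16.
  A^10 * (d^8) = A^26 + 8*A^22 + 28*A^18 + 56*A^14 + 70*A^10 + 56*A^6 + 28*A^2 + 8*A^-2 + A^-6
  A^8 * (10*d^7) = -10*A^22 - 70*A^18 - 210*A^14 - 350*A^10 - 350*A^6 - 210*A^2 - 70*A^-2 - 10*A^-6
  A^6 * (45*d^6) = 45*A^18 + 270*A^14 + 675*A^10 + 900*A^6 + 675*A^2 + 270*A^-2 + 45*A^-6
  A^4 * (119*d^5 + d^7) = -A^18 - 126*A^14 - 616*A^10 - 1225*A^6 - 1225*A^2 - 616*A^-2 - 126*A^-6 - A^-10
  A^2 * (203*d^4 + 7*d^6) = 7*A^14 + 245*A^10 + 917*A^6 + 1358*A^2 + 917*A^-2 + 245*A^-6 + 7*A^-10
  A^0 * (231*d^3 + 21*d^5) = -21*A^10 - 336*A^6 - 903*A^2 - 903*A^-2 - 336*A^-6 - 21*A^-10
  A^-2 * (175*d^2 + 35*d^4) = 35*A^6 + 315*A^2 + 560*A^-2 + 315*A^-6 + 35*A^-10
  A^-4 * (85*d + 35*d^3) = -35*A^2 - 190*A^-2 - 190*A^-6 - 35*A^-10
  A^-6 * (23 + 22*d^2) = 22*A^-2 + 67*A^-6 + 22*A^-10
  A^-8 * (10*d) = -10*A^-6 - 10*A^-10
  A^-10 * (d^2) = A^-6 + 2*A^-10 + A^-14
Summing the groups: <K> = A^26 - 2*A^22 + 2*A^18 - 3*A^14 + 3*A^10 - 3*A^6 + 3*A^2 - 2*A^-2 + 2*A^-6 - A^-10 + A^-14
Normalise by the writhe: (-A^3)^(-w) = (-A^3)^(6) = A^18, so f(A) = A^18 * <K> = A^44 - 2*A^40 + 2*A^36 - 3*A^32 + 3*A^28 - 3*A^24 + 3*A^20 - 2*A^16 + 2*A^12 - A^8 + A^4.
Substitute A = t^(-1/4), i.e. A^e → t^(-e/4): V(t) = t^-1 - t^-2 + 2*t^-3 - 2*t^-4 + 3*t^-5 - 3*t^-6 + 3*t^-7 - 3*t^-8 + 2*t^-9 - 2*t^-10 + t^-11

Answer: t^-1 - t^-2 + 2*t^-3 - 2*t^-4 + 3*t^-5 - 3*t^-6 + 3*t^-7 - 3*t^-8 + 2*t^-9 - 2*t^-10 + t^-11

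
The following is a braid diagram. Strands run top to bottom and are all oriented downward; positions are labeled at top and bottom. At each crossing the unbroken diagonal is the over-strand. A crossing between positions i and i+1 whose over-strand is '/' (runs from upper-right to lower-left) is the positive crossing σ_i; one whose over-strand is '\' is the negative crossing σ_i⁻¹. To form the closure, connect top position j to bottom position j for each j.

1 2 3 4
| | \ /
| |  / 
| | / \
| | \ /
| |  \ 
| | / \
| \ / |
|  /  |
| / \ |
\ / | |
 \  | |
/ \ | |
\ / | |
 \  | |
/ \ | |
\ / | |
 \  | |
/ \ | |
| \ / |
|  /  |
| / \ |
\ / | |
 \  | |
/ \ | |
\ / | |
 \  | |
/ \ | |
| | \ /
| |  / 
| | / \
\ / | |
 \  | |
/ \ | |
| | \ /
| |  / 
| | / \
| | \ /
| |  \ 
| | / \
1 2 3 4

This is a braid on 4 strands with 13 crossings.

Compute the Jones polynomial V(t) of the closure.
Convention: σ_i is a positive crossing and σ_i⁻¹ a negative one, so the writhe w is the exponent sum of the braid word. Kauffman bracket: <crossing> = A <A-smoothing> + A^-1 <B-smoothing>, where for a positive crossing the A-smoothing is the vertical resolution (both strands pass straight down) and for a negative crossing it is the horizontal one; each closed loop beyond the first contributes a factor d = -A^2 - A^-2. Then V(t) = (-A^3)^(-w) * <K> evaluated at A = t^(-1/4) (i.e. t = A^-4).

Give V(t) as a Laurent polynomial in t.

1 - t^-1 + 3*t^-2 - 3*t^-3 + 3*t^-4 - 4*t^-5 + 3*t^-6 - 2*t^-7 + t^-8

Derivation:
Reading the diagram top to bottom ('/'-over between positions i,i+1 = s_i, '\'-over = s_i^-1): braid word = s3 s3^-1 s2 s1^-1 s1^-1 s1^-1 s2 s1^-1 s1^-1 s3 s1^-1 s3 s3^-1.
The presented braid s3 s3^-1 s2 s1^-1 s1^-1 s1^-1 s2 s1^-1 s1^-1 s3 s1^-1 s3 s3^-1 on 4 strands reduces by inverse Markov moves (closure unchanged at each step):
  Deconjugate: the word is γ·β·γ⁻¹ with γ = s3 s3^-1 (prefix) and γ⁻¹ = s3 s3^-1 (suffix); strip both.
Reduced to β = s2 s1^-1 s1^-1 s1^-1 s2 s1^-1 s1^-1 s3 s1^-1 on 4 strands, 9 crossings.
Compute on β:
Braid: s2 s1^-1 s1^-1 s1^-1 s2 s1^-1 s1^-1 s3 s1^-1 on 4 strands, 9 crossings.
Writhe w = (#positive) - (#negative) = 3 - 6 = -3.
Enumerate smoothing states for the bracket polynomial. There are 2^9 = 512 states.
Smooth each crossing (0=||, 1=⌣⌢); contribution A^(Σ sign_k(1-2s_k)) * d^(L-1).
Tabulate the states by total A-exponent and number of loops L (A-exp: L × count):
  A^9: L=8 ×1
  A^7: L=7 ×9
  A^5: L=6 ×36
  A^3: L=5 ×84
  A^1: L=4 ×126
  A^-1: L=3 ×124, L=5 ×2
  A^-3: L=2 ×75, L=4 ×9
  A^-5: L=1 ×21, L=3 ×15
  A^-7: L=2 ×8, L=4 ×1
  A^-9: L=3 ×1
Each group contributes A^e * Σ count * d^(L-1):
Powers of d = -A^2 - A^-2: d^2 = A^4 + 2 + A^-4; d^3 = -A^6 - 3*A^2 - 3*A^-2 - A^-6; d^4 = A^8 + 4*A^4 + 6 + 4*A^-4 + A^-8; d^5 = -A^10 - 5*A^6 - 10*A^2 - 10*A^-2 - 5*A^-6 - A^-10; d^6 = A^12 + 6*A^8 + 15*A^4 + 20 + 15*A^-4 + 6*A^-8 + A^-12; d^7 = -A^14 - 7*A^10 - 21*A^6 - 35*A^2 - 35*A^-2 - 21*A^-6 - 7*A^-10 - A^-14.
  A^9 * (d^7) = -A^23 - 7*A^19 - 21*A^15 - 35*A^11 - 35*A^7 - 21*A^3 - 7*A^-1 - A^-5
  A^7 * (9*d^6) = 9*A^19 + 54*A^15 + 135*A^11 + 180*A^7 + 135*A^3 + 54*A^-1 + 9*A^-5
  A^5 * (36*d^5) = -36*A^15 - 180*A^11 - 360*A^7 - 360*A^3 - 180*A^-1 - 36*A^-5
  A^3 * (84*d^4) = 84*A^11 + 336*A^7 + 504*A^3 + 336*A^-1 + 84*A^-5
  A^1 * (126*d^3) = -126*A^7 - 378*A^3 - 378*A^-1 - 126*A^-5
  A^-1 * (124*d^2 + 2*d^4) = 2*A^7 + 132*A^3 + 260*A^-1 + 132*A^-5 + 2*A^-9
  A^-3 * (75*d + 9*d^3) = -9*A^3 - 102*A^-1 - 102*A^-5 - 9*A^-9
  A^-5 * (21 + 15*d^2) = 15*A^-1 + 51*A^-5 + 15*A^-9
  A^-7 * (8*d + d^3) = -A^-1 - 11*A^-5 - 11*A^-9 - A^-13
  A^-9 * (d^2) = A^-5 + 2*A^-9 + A^-13
Summing the groups: <K> = -A^23 + 2*A^19 - 3*A^15 + 4*A^11 - 3*A^7 + 3*A^3 - 3*A^-1 + A^-5 - A^-9
Normalise by the writhe: (-A^3)^(-w) = (-A^3)^(3) = -A^9, so f(A) = -A^9 * <K> = A^32 - 2*A^28 + 3*A^24 - 4*A^20 + 3*A^16 - 3*A^12 + 3*A^8 - A^4 + 1.
Substitute A = t^(-1/4), i.e. A^e → t^(-e/4): V(t) = 1 - t^-1 + 3*t^-2 - 3*t^-3 + 3*t^-4 - 4*t^-5 + 3*t^-6 - 2*t^-7 + t^-8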